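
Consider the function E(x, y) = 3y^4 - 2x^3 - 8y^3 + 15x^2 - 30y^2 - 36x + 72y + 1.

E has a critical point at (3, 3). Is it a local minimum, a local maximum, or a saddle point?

saddle point

The mixed partial ∂²E/∂x∂y is 0, so the Hessian at any point is diag(E_xx, E_yy) = diag(6(-2x + 5), 12(3y^2 - 4y - 5)).
At (3, 3): H = diag(-6, 120).
The eigenvalues have opposite signs, so H is indefinite: a saddle point.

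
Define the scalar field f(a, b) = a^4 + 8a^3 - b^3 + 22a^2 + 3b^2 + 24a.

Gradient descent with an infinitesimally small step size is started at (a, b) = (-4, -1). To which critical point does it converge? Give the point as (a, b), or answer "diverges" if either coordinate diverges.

f is separable, so gradient descent decouples: a follows -∂f/∂a, b follows -∂f/∂b.
∂f/∂a = 4(a + 1)(a + 2)(a + 3); at a=-4 this is -24, so a increases.
∂f/∂b = -3b(b - 2); at b=-1 this is -9, so b increases.
a converges to its nearest critical value -3 (a local min of the a-part); b converges to 0. The iterate converges to (-3, 0).

(-3, 0)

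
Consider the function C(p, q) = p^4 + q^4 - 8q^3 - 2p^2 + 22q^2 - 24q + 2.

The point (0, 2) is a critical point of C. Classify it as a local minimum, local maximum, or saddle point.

local maximum

The mixed partial ∂²C/∂p∂q is 0, so the Hessian at any point is diag(C_pp, C_qq) = diag(4(3p^2 - 1), 4(3q^2 - 12q + 11)).
At (0, 2): H = diag(-4, -4).
Both eigenvalues are negative, so H is negative definite: a local maximum.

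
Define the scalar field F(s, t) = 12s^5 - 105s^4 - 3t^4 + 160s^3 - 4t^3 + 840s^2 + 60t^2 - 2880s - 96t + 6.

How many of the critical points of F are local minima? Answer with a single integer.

F separates as a function of s plus a function of t, so ∇F=0 decouples.
∂F/∂s = 60(s - 4)(s - 3)(s - 2)(s + 2) = 0 at s ∈ {-2, 2, 3, 4}; ∂F/∂t = -12(t - 2)(t - 1)(t + 4) = 0 at t ∈ {-4, 1, 2}.
The Hessian is diagonal: diag(F_ss, F_tt). Second derivatives: F_ss(-2)=-7200, F_ss(2)=480, F_ss(3)=-300, F_ss(4)=720; F_tt(-4)=-360, F_tt(1)=60, F_tt(2)=-72.
Local minima occur where both diagonal entries positive: (2, 1), (4, 1). Count: 2.

2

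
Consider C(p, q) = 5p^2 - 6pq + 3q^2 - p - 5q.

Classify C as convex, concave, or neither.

C is quadratic, so its Hessian is the constant matrix H = [[10, -6], [-6, 6]].
det(H) = 24, tr(H) = 16.
det(H) > 0 and tr(H) > 0, so H is positive definite everywhere: convex.

convex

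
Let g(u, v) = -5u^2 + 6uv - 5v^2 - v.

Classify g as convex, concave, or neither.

g is quadratic, so its Hessian is the constant matrix H = [[-10, 6], [6, -10]].
det(H) = 64, tr(H) = -20.
det(H) > 0 and tr(H) < 0, so H is negative definite everywhere: concave.

concave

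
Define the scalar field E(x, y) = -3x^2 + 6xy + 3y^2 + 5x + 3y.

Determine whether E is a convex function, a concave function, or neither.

neither

E is quadratic, so its Hessian is the constant matrix H = [[-6, 6], [6, 6]].
det(H) = -72, tr(H) = 0.
det(H) < 0, so H is indefinite: neither convex nor concave.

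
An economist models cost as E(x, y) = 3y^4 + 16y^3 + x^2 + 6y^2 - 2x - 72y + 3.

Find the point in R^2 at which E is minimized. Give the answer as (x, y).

(1, 1)

E(x,y) separates as P(x) + Q(y) + 3, so its minimum is min P + min Q + 3.
P'(x) = 2x - 2 vanishes at x ∈ {1}; Q'(y) = 12(y - 1)(y + 2)(y + 3) vanishes at y ∈ {-3, -2, 1}.
Local minima of P (where P''>0): P(1)=-1. Local minima of Q: Q(-3)=81, Q(1)=-47.
So the global minimum of E is P(1) + Q(1) + 3 = -1 − 47 + 3 = -45, attained at (1, 1).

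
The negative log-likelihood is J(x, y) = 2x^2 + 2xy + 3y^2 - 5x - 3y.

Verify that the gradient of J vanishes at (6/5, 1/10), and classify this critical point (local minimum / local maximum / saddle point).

∇J = (4x + 2y - 5, 2x + 6y - 3); substituting (6/5, 1/10) gives ∇J = (0, 0), so (6/5, 1/10) is indeed a critical point.
The Hessian of J is constant: H = [[4, 2], [2, 6]].
det(H) = 4·6 − 2² = 20.
det(H) > 0 and tr(H) = 10 > 0, so H is positive definite and the point is a local minimum.

local minimum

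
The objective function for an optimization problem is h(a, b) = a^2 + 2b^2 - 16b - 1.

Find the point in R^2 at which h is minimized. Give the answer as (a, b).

h(a,b) separates as P(a) + Q(b) − 1, so its minimum is min P + min Q − 1.
P'(a) = 2a vanishes at a ∈ {0}; Q'(b) = 4b - 16 vanishes at b ∈ {4}.
Local minima of P (where P''>0): P(0)=0. Local minima of Q: Q(4)=-32.
So the global minimum of h is P(0) + Q(4) − 1 = 0 − 32 − 1 = -33, attained at (0, 4).

(0, 4)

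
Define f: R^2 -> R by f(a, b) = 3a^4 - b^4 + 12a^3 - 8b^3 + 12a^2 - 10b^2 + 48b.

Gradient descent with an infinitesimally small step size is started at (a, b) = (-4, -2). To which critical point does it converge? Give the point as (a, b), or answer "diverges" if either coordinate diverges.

f is separable, so gradient descent decouples: a follows -∂f/∂a, b follows -∂f/∂b.
∂f/∂a = 12a(a + 1)(a + 2); at a=-4 this is -288, so a increases.
∂f/∂b = -4(b - 1)(b + 3)(b + 4); at b=-2 this is 24, so b decreases.
a converges to its nearest critical value -2 (a local min of the a-part); b converges to -3. The iterate converges to (-2, -3).

(-2, -3)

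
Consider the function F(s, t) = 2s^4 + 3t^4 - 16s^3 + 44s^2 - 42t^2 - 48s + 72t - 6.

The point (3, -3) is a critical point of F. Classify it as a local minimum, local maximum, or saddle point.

local minimum

The mixed partial ∂²F/∂s∂t is 0, so the Hessian at any point is diag(F_ss, F_tt) = diag(8(3s^2 - 12s + 11), 12(3t^2 - 7)).
At (3, -3): H = diag(16, 240).
Both eigenvalues are positive, so H is positive definite: a local minimum.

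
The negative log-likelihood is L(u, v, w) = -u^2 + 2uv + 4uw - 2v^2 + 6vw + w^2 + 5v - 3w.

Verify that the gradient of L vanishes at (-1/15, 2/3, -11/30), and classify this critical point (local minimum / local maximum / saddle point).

∇L = (-2u + 2v + 4w, 2u - 4v + 6w + 5, 4u + 6v + 2w - 3); substituting (-1/15, 2/3, -11/30) gives ∇L = (0, 0, 0), so (-1/15, 2/3, -11/30) is indeed a critical point.
The Hessian is constant: H = [[-2, 2, 4], [2, -4, 6], [4, 6, 2]].
Leading principal minors: Δ₁ = -2, Δ₂ = 4, Δ₃ = 240.
The minors fit neither the all-positive nor the alternating-sign pattern, so H is indefinite: a saddle point.

saddle point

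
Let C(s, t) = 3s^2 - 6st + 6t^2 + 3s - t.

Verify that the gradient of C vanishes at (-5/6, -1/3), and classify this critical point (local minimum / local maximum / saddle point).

local minimum

∇C = (6s - 6t + 3, -6s + 12t - 1); substituting (-5/6, -1/3) gives ∇C = (0, 0), so (-5/6, -1/3) is indeed a critical point.
The Hessian of C is constant: H = [[6, -6], [-6, 12]].
det(H) = 6·12 − (-6)² = 36.
det(H) > 0 and tr(H) = 18 > 0, so H is positive definite and the point is a local minimum.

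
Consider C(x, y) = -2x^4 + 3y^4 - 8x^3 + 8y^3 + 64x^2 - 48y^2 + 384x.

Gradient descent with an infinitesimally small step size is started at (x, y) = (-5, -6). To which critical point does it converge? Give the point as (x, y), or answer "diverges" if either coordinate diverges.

diverges

C is separable, so gradient descent decouples: x follows -∂C/∂x, y follows -∂C/∂y.
∂C/∂x = -8(x - 4)(x + 3)(x + 4); at x=-5 this is 144, so x decreases.
∂C/∂y = 12y(y - 2)(y + 4); at y=-6 this is -1152, so y increases.
The x-coordinate has no critical point in that direction and runs off to infinity.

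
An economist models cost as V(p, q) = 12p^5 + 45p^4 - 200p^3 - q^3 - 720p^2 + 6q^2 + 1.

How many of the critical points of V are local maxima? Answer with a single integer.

2

V separates as a function of p plus a function of q, so ∇V=0 decouples.
∂V/∂p = 60p(p - 3)(p + 2)(p + 4) = 0 at p ∈ {-4, -2, 0, 3}; ∂V/∂q = -3q(q - 4) = 0 at q ∈ {0, 4}.
The Hessian is diagonal: diag(V_pp, V_qq). Second derivatives: V_pp(-4)=-3360, V_pp(-2)=1200, V_pp(0)=-1440, V_pp(3)=6300; V_qq(0)=12, V_qq(4)=-12.
Local maxima occur where both diagonal entries negative: (-4, 4), (0, 4). Count: 2.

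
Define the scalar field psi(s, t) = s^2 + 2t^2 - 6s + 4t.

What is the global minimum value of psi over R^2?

-11

psi(s,t) separates as P(s) + Q(t), so its minimum is min P + min Q.
P'(s) = 2s - 6 vanishes at s ∈ {3}; Q'(t) = 4(t + 1) vanishes at t ∈ {-1}.
Local minima of P (where P''>0): P(3)=-9. Local minima of Q: Q(-1)=-2.
So the global minimum of psi is P(3) + Q(-1) = -9 − 2 = -11, attained at (3, -1).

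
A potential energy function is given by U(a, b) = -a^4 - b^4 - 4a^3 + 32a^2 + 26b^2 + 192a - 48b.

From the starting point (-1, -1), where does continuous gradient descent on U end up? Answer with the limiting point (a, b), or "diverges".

(-3, 1)

U is separable, so gradient descent decouples: a follows -∂U/∂a, b follows -∂U/∂b.
∂U/∂a = -4(a - 4)(a + 3)(a + 4); at a=-1 this is 120, so a decreases.
∂U/∂b = -4(b - 3)(b - 1)(b + 4); at b=-1 this is -96, so b increases.
a converges to its nearest critical value -3 (a local min of the a-part); b converges to 1. The iterate converges to (-3, 1).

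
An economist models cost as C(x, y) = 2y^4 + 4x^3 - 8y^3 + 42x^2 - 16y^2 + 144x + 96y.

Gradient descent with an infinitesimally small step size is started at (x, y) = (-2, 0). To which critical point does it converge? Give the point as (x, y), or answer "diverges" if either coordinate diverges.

(-3, -2)

C is separable, so gradient descent decouples: x follows -∂C/∂x, y follows -∂C/∂y.
∂C/∂x = 12(x + 3)(x + 4); at x=-2 this is 24, so x decreases.
∂C/∂y = 8(y - 3)(y - 2)(y + 2); at y=0 this is 96, so y decreases.
x converges to its nearest critical value -3 (a local min of the x-part); y converges to -2. The iterate converges to (-3, -2).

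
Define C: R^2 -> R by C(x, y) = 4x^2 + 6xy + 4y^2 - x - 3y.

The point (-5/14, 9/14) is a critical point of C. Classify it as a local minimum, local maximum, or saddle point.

The Hessian of C is constant: H = [[8, 6], [6, 8]].
det(H) = 8·8 − 6² = 28.
det(H) > 0 and tr(H) = 16 > 0, so H is positive definite and the point is a local minimum.

local minimum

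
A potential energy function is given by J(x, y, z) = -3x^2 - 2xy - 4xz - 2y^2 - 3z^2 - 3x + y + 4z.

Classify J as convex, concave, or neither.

concave

J is quadratic, so its Hessian is the constant matrix H = [[-6, -2, -4], [-2, -4, 0], [-4, 0, -6]].
Leading principal minors: -6, 20, -56.
Signs alternate −, +, − ⇒ H ≺ 0 ⇒ concave.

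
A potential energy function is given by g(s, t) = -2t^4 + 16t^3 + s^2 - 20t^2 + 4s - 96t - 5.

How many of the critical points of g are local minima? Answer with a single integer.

1

g separates as a function of s plus a function of t, so ∇g=0 decouples.
∂g/∂s = 2(s + 2) = 0 at s ∈ {-2}; ∂g/∂t = -8(t - 4)(t - 3)(t + 1) = 0 at t ∈ {-1, 3, 4}.
The Hessian is diagonal: diag(g_ss, g_tt). Second derivatives: g_ss(-2)=2; g_tt(-1)=-160, g_tt(3)=32, g_tt(4)=-40.
Local minima occur where both diagonal entries positive: (-2, 3). Count: 1.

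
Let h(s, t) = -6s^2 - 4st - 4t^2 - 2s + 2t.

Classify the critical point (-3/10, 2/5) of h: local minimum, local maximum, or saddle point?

The Hessian of h is constant: H = [[-12, -4], [-4, -8]].
det(H) = (-12)·(-8) − (-4)² = 80.
det(H) > 0 and tr(H) = -20 < 0, so H is negative definite and the point is a local maximum.

local maximum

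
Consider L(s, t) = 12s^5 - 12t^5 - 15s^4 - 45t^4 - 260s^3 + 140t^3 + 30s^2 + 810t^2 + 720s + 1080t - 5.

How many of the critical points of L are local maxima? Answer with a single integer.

L separates as a function of s plus a function of t, so ∇L=0 decouples.
∂L/∂s = 60(s - 4)(s - 1)(s + 1)(s + 3) = 0 at s ∈ {-3, -1, 1, 4}; ∂L/∂t = -60(t - 3)(t + 1)(t + 2)(t + 3) = 0 at t ∈ {-3, -2, -1, 3}.
The Hessian is diagonal: diag(L_ss, L_tt). Second derivatives: L_ss(-3)=-3360, L_ss(-1)=1200, L_ss(1)=-1440, L_ss(4)=6300; L_tt(-3)=720, L_tt(-2)=-300, L_tt(-1)=480, L_tt(3)=-7200.
Local maxima occur where both diagonal entries negative: (-3, -2), (-3, 3), (1, -2), (1, 3). Count: 4.

4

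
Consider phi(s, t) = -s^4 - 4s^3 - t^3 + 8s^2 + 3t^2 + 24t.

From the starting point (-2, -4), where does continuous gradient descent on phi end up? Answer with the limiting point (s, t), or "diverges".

(0, -2)

phi is separable, so gradient descent decouples: s follows -∂phi/∂s, t follows -∂phi/∂t.
∂phi/∂s = -4s(s - 1)(s + 4); at s=-2 this is -48, so s increases.
∂phi/∂t = -3(t - 4)(t + 2); at t=-4 this is -48, so t increases.
s converges to its nearest critical value 0 (a local min of the s-part); t converges to -2. The iterate converges to (0, -2).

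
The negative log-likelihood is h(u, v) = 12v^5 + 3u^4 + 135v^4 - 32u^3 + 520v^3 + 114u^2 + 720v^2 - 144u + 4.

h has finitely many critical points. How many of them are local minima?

4

h separates as a function of u plus a function of v, so ∇h=0 decouples.
∂h/∂u = 12(u - 4)(u - 3)(u - 1) = 0 at u ∈ {1, 3, 4}; ∂h/∂v = 60v(v + 2)(v + 3)(v + 4) = 0 at v ∈ {-4, -3, -2, 0}.
The Hessian is diagonal: diag(h_uu, h_vv). Second derivatives: h_uu(1)=72, h_uu(3)=-24, h_uu(4)=36; h_vv(-4)=-480, h_vv(-3)=180, h_vv(-2)=-240, h_vv(0)=1440.
Local minima occur where both diagonal entries positive: (1, -3), (1, 0), (4, -3), (4, 0). Count: 4.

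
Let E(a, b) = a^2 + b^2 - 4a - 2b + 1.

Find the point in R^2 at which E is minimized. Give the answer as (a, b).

E(a,b) separates as P(a) + Q(b) + 1, so its minimum is min P + min Q + 1.
P'(a) = 2a - 4 vanishes at a ∈ {2}; Q'(b) = 2b - 2 vanishes at b ∈ {1}.
Local minima of P (where P''>0): P(2)=-4. Local minima of Q: Q(1)=-1.
So the global minimum of E is P(2) + Q(1) + 1 = -4 − 1 + 1 = -4, attained at (2, 1).

(2, 1)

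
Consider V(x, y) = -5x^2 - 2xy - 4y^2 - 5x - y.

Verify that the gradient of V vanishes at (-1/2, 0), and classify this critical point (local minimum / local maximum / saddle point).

∇V = (-10x - 2y - 5, -2x - 8y - 1); substituting (-1/2, 0) gives ∇V = (0, 0), so (-1/2, 0) is indeed a critical point.
The Hessian of V is constant: H = [[-10, -2], [-2, -8]].
det(H) = (-10)·(-8) − (-2)² = 76.
det(H) > 0 and tr(H) = -18 < 0, so H is negative definite and the point is a local maximum.

local maximum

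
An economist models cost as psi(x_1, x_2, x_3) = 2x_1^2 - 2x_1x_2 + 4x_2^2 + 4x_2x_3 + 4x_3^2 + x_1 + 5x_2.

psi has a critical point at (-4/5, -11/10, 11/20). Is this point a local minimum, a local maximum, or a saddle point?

The Hessian is constant: H = [[4, -2, 0], [-2, 8, 4], [0, 4, 8]].
Leading principal minors: Δ₁ = 4, Δ₂ = 28, Δ₃ = 160.
All leading minors are positive, so H is positive definite: a local minimum.

local minimum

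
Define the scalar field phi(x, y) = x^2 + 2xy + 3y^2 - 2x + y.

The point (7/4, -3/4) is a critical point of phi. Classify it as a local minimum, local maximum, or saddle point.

The Hessian of phi is constant: H = [[2, 2], [2, 6]].
det(H) = 2·6 − 2² = 8.
det(H) > 0 and tr(H) = 8 > 0, so H is positive definite and the point is a local minimum.

local minimum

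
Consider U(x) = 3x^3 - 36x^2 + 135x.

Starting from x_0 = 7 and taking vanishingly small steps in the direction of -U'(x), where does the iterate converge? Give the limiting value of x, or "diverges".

U'(x) = 9(x - 5)(x - 3), so U'(7) = 72.
Gradient descent moves in the -U' direction, i.e. x is decreasing.
The nearest critical point in that direction is x = 5, where U'' = 18 > 0 (a local minimum). The iterate converges there.

5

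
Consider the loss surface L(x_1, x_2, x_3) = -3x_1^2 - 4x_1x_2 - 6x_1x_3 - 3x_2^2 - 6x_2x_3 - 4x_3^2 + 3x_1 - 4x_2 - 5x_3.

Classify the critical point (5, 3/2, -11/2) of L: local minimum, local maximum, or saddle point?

local maximum

The Hessian is constant: H = [[-6, -4, -6], [-4, -6, -6], [-6, -6, -8]].
Leading principal minors: Δ₁ = -6, Δ₂ = 20, Δ₃ = -16.
The minors alternate sign starting negative (−, +, −), so H is negative definite: a local maximum.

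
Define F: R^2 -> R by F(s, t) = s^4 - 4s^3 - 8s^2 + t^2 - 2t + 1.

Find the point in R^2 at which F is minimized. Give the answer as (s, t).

F(s,t) separates as P(s) + Q(t) + 1, so its minimum is min P + min Q + 1.
P'(s) = 4s(s - 4)(s + 1) vanishes at s ∈ {-1, 0, 4}; Q'(t) = 2(t - 1) vanishes at t ∈ {1}.
Local minima of P (where P''>0): P(-1)=-3, P(4)=-128. Local minima of Q: Q(1)=-1.
So the global minimum of F is P(4) + Q(1) + 1 = -128 − 1 + 1 = -128, attained at (4, 1).

(4, 1)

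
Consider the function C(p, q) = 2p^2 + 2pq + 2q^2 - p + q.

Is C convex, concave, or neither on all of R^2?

C is quadratic, so its Hessian is the constant matrix H = [[4, 2], [2, 4]].
det(H) = 12, tr(H) = 8.
det(H) > 0 and tr(H) > 0, so H is positive definite everywhere: convex.

convex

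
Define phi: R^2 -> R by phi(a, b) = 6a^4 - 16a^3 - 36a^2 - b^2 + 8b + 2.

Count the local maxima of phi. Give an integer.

1

phi separates as a function of a plus a function of b, so ∇phi=0 decouples.
∂phi/∂a = 24a(a - 3)(a + 1) = 0 at a ∈ {-1, 0, 3}; ∂phi/∂b = -2(b - 4) = 0 at b ∈ {4}.
The Hessian is diagonal: diag(phi_aa, phi_bb). Second derivatives: phi_aa(-1)=96, phi_aa(0)=-72, phi_aa(3)=288; phi_bb(4)=-2.
Local maxima occur where both diagonal entries negative: (0, 4). Count: 1.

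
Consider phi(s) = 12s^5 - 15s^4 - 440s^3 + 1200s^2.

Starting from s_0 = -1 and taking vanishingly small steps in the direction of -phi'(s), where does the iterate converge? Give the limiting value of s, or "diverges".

0

phi'(s) = 60s(s - 4)(s - 2)(s + 5), so phi'(-1) = -3600.
Gradient descent moves in the -phi' direction, i.e. s is increasing.
The nearest critical point in that direction is s = 0, where phi'' = 2400 > 0 (a local minimum). The iterate converges there.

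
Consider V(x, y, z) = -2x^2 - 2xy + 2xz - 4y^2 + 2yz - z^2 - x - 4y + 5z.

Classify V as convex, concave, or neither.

V is quadratic, so its Hessian is the constant matrix H = [[-4, -2, 2], [-2, -8, 2], [2, 2, -2]].
Leading principal minors: -4, 28, -24.
Signs alternate −, +, − ⇒ H ≺ 0 ⇒ concave.

concave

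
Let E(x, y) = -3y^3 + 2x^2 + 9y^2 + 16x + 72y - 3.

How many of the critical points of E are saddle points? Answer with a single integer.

1

E separates as a function of x plus a function of y, so ∇E=0 decouples.
∂E/∂x = 4(x + 4) = 0 at x ∈ {-4}; ∂E/∂y = -9(y - 4)(y + 2) = 0 at y ∈ {-2, 4}.
The Hessian is diagonal: diag(E_xx, E_yy). Second derivatives: E_xx(-4)=4; E_yy(-2)=54, E_yy(4)=-54.
Saddle points occur where the two diagonal entries have opposite signs: (-4, 4). Count: 1.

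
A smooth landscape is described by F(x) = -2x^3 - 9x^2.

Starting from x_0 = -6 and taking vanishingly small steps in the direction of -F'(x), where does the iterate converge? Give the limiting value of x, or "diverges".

F'(x) = -6x(x + 3), so F'(-6) = -108.
Gradient descent moves in the -F' direction, i.e. x is increasing.
The nearest critical point in that direction is x = -3, where F'' = 18 > 0 (a local minimum). The iterate converges there.

-3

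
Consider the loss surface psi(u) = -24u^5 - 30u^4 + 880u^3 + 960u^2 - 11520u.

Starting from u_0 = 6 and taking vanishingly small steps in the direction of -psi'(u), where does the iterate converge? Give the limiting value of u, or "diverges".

psi'(u) = -120(u - 4)(u - 2)(u + 3)(u + 4), so psi'(6) = -86400.
Gradient descent moves in the -psi' direction, i.e. u is increasing.
There is no critical point above u=6, and psi' keeps the same sign, so the iterate runs off to +∞.

diverges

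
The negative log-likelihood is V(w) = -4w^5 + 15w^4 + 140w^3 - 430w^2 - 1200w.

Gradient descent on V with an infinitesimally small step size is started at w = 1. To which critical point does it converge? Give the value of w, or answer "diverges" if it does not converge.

3

V'(w) = -20(w - 5)(w - 3)(w + 1)(w + 4), so V'(1) = -1600.
Gradient descent moves in the -V' direction, i.e. w is increasing.
The nearest critical point in that direction is w = 3, where V'' = 1120 > 0 (a local minimum). The iterate converges there.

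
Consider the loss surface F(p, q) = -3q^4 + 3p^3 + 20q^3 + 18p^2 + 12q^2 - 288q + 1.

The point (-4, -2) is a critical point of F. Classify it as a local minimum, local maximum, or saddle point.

The mixed partial ∂²F/∂p∂q is 0, so the Hessian at any point is diag(F_pp, F_qq) = diag(18(p + 2), 12(-3q^2 + 10q + 2)).
At (-4, -2): H = diag(-36, -360).
Both eigenvalues are negative, so H is negative definite: a local maximum.

local maximum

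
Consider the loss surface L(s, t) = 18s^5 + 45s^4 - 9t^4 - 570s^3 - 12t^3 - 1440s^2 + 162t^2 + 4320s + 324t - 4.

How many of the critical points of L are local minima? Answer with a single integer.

2

L separates as a function of s plus a function of t, so ∇L=0 decouples.
∂L/∂s = 90(s - 4)(s - 1)(s + 3)(s + 4) = 0 at s ∈ {-4, -3, 1, 4}; ∂L/∂t = -36(t - 3)(t + 1)(t + 3) = 0 at t ∈ {-3, -1, 3}.
The Hessian is diagonal: diag(L_ss, L_tt). Second derivatives: L_ss(-4)=-3600, L_ss(-3)=2520, L_ss(1)=-5400, L_ss(4)=15120; L_tt(-3)=-432, L_tt(-1)=288, L_tt(3)=-864.
Local minima occur where both diagonal entries positive: (-3, -1), (4, -1). Count: 2.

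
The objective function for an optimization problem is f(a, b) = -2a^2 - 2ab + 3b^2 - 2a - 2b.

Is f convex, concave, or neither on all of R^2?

neither

f is quadratic, so its Hessian is the constant matrix H = [[-4, -2], [-2, 6]].
det(H) = -28, tr(H) = 2.
det(H) < 0, so H is indefinite: neither convex nor concave.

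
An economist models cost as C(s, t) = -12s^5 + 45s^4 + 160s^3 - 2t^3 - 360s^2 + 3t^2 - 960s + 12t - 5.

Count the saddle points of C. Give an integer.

4

C separates as a function of s plus a function of t, so ∇C=0 decouples.
∂C/∂s = -60(s - 4)(s - 2)(s + 1)(s + 2) = 0 at s ∈ {-2, -1, 2, 4}; ∂C/∂t = -6(t - 2)(t + 1) = 0 at t ∈ {-1, 2}.
The Hessian is diagonal: diag(C_ss, C_tt). Second derivatives: C_ss(-2)=1440, C_ss(-1)=-900, C_ss(2)=1440, C_ss(4)=-3600; C_tt(-1)=18, C_tt(2)=-18.
Saddle points occur where the two diagonal entries have opposite signs: (-2, 2), (-1, -1), (2, 2), (4, -1). Count: 4.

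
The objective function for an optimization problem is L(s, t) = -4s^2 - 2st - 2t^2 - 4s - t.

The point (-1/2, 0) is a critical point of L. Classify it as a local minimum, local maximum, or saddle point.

The Hessian of L is constant: H = [[-8, -2], [-2, -4]].
det(H) = (-8)·(-4) − (-2)² = 28.
det(H) > 0 and tr(H) = -12 < 0, so H is negative definite and the point is a local maximum.

local maximum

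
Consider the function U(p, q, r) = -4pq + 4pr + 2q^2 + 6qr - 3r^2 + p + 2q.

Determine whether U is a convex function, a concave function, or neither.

U is quadratic, so its Hessian is the constant matrix H = [[0, -4, 4], [-4, 4, 6], [4, 6, -6]].
Leading principal minors: 0, -16, -160.
Neither pattern holds ⇒ H is indefinite ⇒ neither convex nor concave.

neither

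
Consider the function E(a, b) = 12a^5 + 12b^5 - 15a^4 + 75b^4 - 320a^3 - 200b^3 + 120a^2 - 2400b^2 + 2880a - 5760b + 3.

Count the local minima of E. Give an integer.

4

E separates as a function of a plus a function of b, so ∇E=0 decouples.
∂E/∂a = 60(a - 4)(a - 2)(a + 2)(a + 3) = 0 at a ∈ {-3, -2, 2, 4}; ∂E/∂b = 60(b - 4)(b + 2)(b + 3)(b + 4) = 0 at b ∈ {-4, -3, -2, 4}.
The Hessian is diagonal: diag(E_aa, E_bb). Second derivatives: E_aa(-3)=-2100, E_aa(-2)=1440, E_aa(2)=-2400, E_aa(4)=5040; E_bb(-4)=-960, E_bb(-3)=420, E_bb(-2)=-720, E_bb(4)=20160.
Local minima occur where both diagonal entries positive: (-2, -3), (-2, 4), (4, -3), (4, 4). Count: 4.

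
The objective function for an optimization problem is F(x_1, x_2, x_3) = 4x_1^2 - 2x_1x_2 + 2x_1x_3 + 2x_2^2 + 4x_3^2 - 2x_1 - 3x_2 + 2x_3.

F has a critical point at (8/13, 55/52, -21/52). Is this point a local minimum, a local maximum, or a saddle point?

local minimum

The Hessian is constant: H = [[8, -2, 2], [-2, 4, 0], [2, 0, 8]].
Leading principal minors: Δ₁ = 8, Δ₂ = 28, Δ₃ = 208.
All leading minors are positive, so H is positive definite: a local minimum.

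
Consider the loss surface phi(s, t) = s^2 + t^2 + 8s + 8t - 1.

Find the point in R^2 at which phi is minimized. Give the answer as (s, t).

phi(s,t) separates as P(s) + Q(t) − 1, so its minimum is min P + min Q − 1.
P'(s) = 2s + 8 vanishes at s ∈ {-4}; Q'(t) = 2(t + 4) vanishes at t ∈ {-4}.
Local minima of P (where P''>0): P(-4)=-16. Local minima of Q: Q(-4)=-16.
So the global minimum of phi is P(-4) + Q(-4) − 1 = -16 − 16 − 1 = -33, attained at (-4, -4).

(-4, -4)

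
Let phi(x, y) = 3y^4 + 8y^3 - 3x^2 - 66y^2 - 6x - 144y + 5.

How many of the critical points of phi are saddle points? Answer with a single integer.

2

phi separates as a function of x plus a function of y, so ∇phi=0 decouples.
∂phi/∂x = -6(x + 1) = 0 at x ∈ {-1}; ∂phi/∂y = 12(y - 3)(y + 1)(y + 4) = 0 at y ∈ {-4, -1, 3}.
The Hessian is diagonal: diag(phi_xx, phi_yy). Second derivatives: phi_xx(-1)=-6; phi_yy(-4)=252, phi_yy(-1)=-144, phi_yy(3)=336.
Saddle points occur where the two diagonal entries have opposite signs: (-1, -4), (-1, 3). Count: 2.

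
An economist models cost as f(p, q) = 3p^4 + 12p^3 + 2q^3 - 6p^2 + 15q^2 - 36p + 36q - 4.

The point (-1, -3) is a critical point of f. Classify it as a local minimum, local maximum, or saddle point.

local maximum

The mixed partial ∂²f/∂p∂q is 0, so the Hessian at any point is diag(f_pp, f_qq) = diag(12(3p^2 + 6p - 1), 6(2q + 5)).
At (-1, -3): H = diag(-48, -6).
Both eigenvalues are negative, so H is negative definite: a local maximum.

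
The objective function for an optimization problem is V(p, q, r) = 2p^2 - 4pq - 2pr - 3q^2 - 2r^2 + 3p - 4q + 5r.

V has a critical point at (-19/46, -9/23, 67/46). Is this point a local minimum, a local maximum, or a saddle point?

The Hessian is constant: H = [[4, -4, -2], [-4, -6, 0], [-2, 0, -4]].
Leading principal minors: Δ₁ = 4, Δ₂ = -40, Δ₃ = 184.
The minors fit neither the all-positive nor the alternating-sign pattern, so H is indefinite: a saddle point.

saddle point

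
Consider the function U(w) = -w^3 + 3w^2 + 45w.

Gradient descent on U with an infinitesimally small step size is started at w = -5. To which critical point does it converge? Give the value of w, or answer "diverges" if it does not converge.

U'(w) = -3(w - 5)(w + 3), so U'(-5) = -60.
Gradient descent moves in the -U' direction, i.e. w is increasing.
The nearest critical point in that direction is w = -3, where U'' = 24 > 0 (a local minimum). The iterate converges there.

-3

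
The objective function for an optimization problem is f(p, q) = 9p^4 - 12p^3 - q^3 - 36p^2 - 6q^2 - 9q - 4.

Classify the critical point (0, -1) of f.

The mixed partial ∂²f/∂p∂q is 0, so the Hessian at any point is diag(f_pp, f_qq) = diag(36(3p^2 - 2p - 2), -6(q + 2)).
At (0, -1): H = diag(-72, -6).
Both eigenvalues are negative, so H is negative definite: a local maximum.

local maximum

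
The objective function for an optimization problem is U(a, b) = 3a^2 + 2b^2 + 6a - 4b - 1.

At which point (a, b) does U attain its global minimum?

(-1, 1)

U(a,b) separates as P(a) + Q(b) − 1, so its minimum is min P + min Q − 1.
P'(a) = 6a + 6 vanishes at a ∈ {-1}; Q'(b) = 4b - 4 vanishes at b ∈ {1}.
Local minima of P (where P''>0): P(-1)=-3. Local minima of Q: Q(1)=-2.
So the global minimum of U is P(-1) + Q(1) − 1 = -3 − 2 − 1 = -6, attained at (-1, 1).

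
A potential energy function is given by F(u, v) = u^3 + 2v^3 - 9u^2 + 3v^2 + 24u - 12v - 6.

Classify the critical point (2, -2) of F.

The mixed partial ∂²F/∂u∂v is 0, so the Hessian at any point is diag(F_uu, F_vv) = diag(6(u - 3), 6(2v + 1)).
At (2, -2): H = diag(-6, -18).
Both eigenvalues are negative, so H is negative definite: a local maximum.

local maximum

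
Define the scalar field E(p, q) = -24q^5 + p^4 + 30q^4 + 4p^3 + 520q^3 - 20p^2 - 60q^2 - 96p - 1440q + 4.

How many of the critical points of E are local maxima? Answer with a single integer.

E separates as a function of p plus a function of q, so ∇E=0 decouples.
∂E/∂p = 4(p - 3)(p + 2)(p + 4) = 0 at p ∈ {-4, -2, 3}; ∂E/∂q = -120(q - 4)(q - 1)(q + 1)(q + 3) = 0 at q ∈ {-3, -1, 1, 4}.
The Hessian is diagonal: diag(E_pp, E_qq). Second derivatives: E_pp(-4)=56, E_pp(-2)=-40, E_pp(3)=140; E_qq(-3)=6720, E_qq(-1)=-2400, E_qq(1)=2880, E_qq(4)=-12600.
Local maxima occur where both diagonal entries negative: (-2, -1), (-2, 4). Count: 2.

2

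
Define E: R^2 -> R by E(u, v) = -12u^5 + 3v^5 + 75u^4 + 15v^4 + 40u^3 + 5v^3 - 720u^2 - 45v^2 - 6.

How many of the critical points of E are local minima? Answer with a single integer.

E separates as a function of u plus a function of v, so ∇E=0 decouples.
∂E/∂u = -60u(u - 4)(u - 3)(u + 2) = 0 at u ∈ {-2, 0, 3, 4}; ∂E/∂v = 15v(v - 1)(v + 2)(v + 3) = 0 at v ∈ {-3, -2, 0, 1}.
The Hessian is diagonal: diag(E_uu, E_vv). Second derivatives: E_uu(-2)=3600, E_uu(0)=-1440, E_uu(3)=900, E_uu(4)=-1440; E_vv(-3)=-180, E_vv(-2)=90, E_vv(0)=-90, E_vv(1)=180.
Local minima occur where both diagonal entries positive: (-2, -2), (-2, 1), (3, -2), (3, 1). Count: 4.

4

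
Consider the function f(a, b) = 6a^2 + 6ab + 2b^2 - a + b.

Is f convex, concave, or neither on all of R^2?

convex

f is quadratic, so its Hessian is the constant matrix H = [[12, 6], [6, 4]].
det(H) = 12, tr(H) = 16.
det(H) > 0 and tr(H) > 0, so H is positive definite everywhere: convex.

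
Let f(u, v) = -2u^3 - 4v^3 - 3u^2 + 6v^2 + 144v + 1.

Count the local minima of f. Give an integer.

f separates as a function of u plus a function of v, so ∇f=0 decouples.
∂f/∂u = -6u(u + 1) = 0 at u ∈ {-1, 0}; ∂f/∂v = -12(v - 4)(v + 3) = 0 at v ∈ {-3, 4}.
The Hessian is diagonal: diag(f_uu, f_vv). Second derivatives: f_uu(-1)=6, f_uu(0)=-6; f_vv(-3)=84, f_vv(4)=-84.
Local minima occur where both diagonal entries positive: (-1, -3). Count: 1.

1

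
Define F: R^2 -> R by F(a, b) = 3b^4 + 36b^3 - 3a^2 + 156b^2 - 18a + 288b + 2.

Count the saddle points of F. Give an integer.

2

F separates as a function of a plus a function of b, so ∇F=0 decouples.
∂F/∂a = -6(a + 3) = 0 at a ∈ {-3}; ∂F/∂b = 12(b + 2)(b + 3)(b + 4) = 0 at b ∈ {-4, -3, -2}.
The Hessian is diagonal: diag(F_aa, F_bb). Second derivatives: F_aa(-3)=-6; F_bb(-4)=24, F_bb(-3)=-12, F_bb(-2)=24.
Saddle points occur where the two diagonal entries have opposite signs: (-3, -4), (-3, -2). Count: 2.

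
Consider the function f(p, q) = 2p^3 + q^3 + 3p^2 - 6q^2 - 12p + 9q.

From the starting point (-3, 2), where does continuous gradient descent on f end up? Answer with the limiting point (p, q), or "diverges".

f is separable, so gradient descent decouples: p follows -∂f/∂p, q follows -∂f/∂q.
∂f/∂p = 6(p - 1)(p + 2); at p=-3 this is 24, so p decreases.
∂f/∂q = 3(q - 3)(q - 1); at q=2 this is -3, so q increases.
The p-coordinate has no critical point in that direction and runs off to infinity.

diverges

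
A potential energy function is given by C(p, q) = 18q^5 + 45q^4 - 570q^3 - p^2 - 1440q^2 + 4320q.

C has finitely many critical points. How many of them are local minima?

C separates as a function of p plus a function of q, so ∇C=0 decouples.
∂C/∂p = -2p = 0 at p ∈ {0}; ∂C/∂q = 90(q - 4)(q - 1)(q + 3)(q + 4) = 0 at q ∈ {-4, -3, 1, 4}.
The Hessian is diagonal: diag(C_pp, C_qq). Second derivatives: C_pp(0)=-2; C_qq(-4)=-3600, C_qq(-3)=2520, C_qq(1)=-5400, C_qq(4)=15120.
Local minima occur where both diagonal entries positive: none. Count: 0.

0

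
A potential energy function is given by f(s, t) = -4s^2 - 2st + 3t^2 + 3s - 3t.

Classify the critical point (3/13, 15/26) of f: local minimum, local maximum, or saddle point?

The Hessian of f is constant: H = [[-8, -2], [-2, 6]].
det(H) = (-8)·6 − (-2)² = -52.
Since det(H) < 0, H is indefinite and the critical point is a saddle point.

saddle point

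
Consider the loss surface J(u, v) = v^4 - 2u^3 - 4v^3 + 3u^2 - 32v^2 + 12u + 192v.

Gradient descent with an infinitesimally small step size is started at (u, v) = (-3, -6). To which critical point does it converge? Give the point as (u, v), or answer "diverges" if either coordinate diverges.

(-1, -4)

J is separable, so gradient descent decouples: u follows -∂J/∂u, v follows -∂J/∂v.
∂J/∂u = -6(u - 2)(u + 1); at u=-3 this is -60, so u increases.
∂J/∂v = 4(v - 4)(v - 3)(v + 4); at v=-6 this is -720, so v increases.
u converges to its nearest critical value -1 (a local min of the u-part); v converges to -4. The iterate converges to (-1, -4).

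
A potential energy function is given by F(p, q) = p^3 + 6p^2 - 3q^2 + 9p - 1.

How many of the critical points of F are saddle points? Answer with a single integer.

1

F separates as a function of p plus a function of q, so ∇F=0 decouples.
∂F/∂p = 3(p + 1)(p + 3) = 0 at p ∈ {-3, -1}; ∂F/∂q = -6q = 0 at q ∈ {0}.
The Hessian is diagonal: diag(F_pp, F_qq). Second derivatives: F_pp(-3)=-6, F_pp(-1)=6; F_qq(0)=-6.
Saddle points occur where the two diagonal entries have opposite signs: (-1, 0). Count: 1.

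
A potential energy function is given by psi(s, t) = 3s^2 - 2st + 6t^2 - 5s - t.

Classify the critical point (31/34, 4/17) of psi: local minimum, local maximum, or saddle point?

The Hessian of psi is constant: H = [[6, -2], [-2, 12]].
det(H) = 6·12 − (-2)² = 68.
det(H) > 0 and tr(H) = 18 > 0, so H is positive definite and the point is a local minimum.

local minimum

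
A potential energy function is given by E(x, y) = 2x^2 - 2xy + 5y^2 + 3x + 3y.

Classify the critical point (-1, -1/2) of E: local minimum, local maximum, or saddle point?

The Hessian of E is constant: H = [[4, -2], [-2, 10]].
det(H) = 4·10 − (-2)² = 36.
det(H) > 0 and tr(H) = 14 > 0, so H is positive definite and the point is a local minimum.

local minimum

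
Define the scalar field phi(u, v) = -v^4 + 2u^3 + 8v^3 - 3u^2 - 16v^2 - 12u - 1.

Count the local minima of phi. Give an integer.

1

phi separates as a function of u plus a function of v, so ∇phi=0 decouples.
∂phi/∂u = 6(u - 2)(u + 1) = 0 at u ∈ {-1, 2}; ∂phi/∂v = -4v(v - 4)(v - 2) = 0 at v ∈ {0, 2, 4}.
The Hessian is diagonal: diag(phi_uu, phi_vv). Second derivatives: phi_uu(-1)=-18, phi_uu(2)=18; phi_vv(0)=-32, phi_vv(2)=16, phi_vv(4)=-32.
Local minima occur where both diagonal entries positive: (2, 2). Count: 1.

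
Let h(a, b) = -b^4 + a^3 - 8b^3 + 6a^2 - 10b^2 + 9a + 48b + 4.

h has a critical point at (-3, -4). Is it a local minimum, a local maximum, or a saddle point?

The mixed partial ∂²h/∂a∂b is 0, so the Hessian at any point is diag(h_aa, h_bb) = diag(6(a + 2), -4(3b^2 + 12b + 5)).
At (-3, -4): H = diag(-6, -20).
Both eigenvalues are negative, so H is negative definite: a local maximum.

local maximum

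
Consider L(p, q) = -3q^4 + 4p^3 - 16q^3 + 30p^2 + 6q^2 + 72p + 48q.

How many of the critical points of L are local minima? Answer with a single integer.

1

L separates as a function of p plus a function of q, so ∇L=0 decouples.
∂L/∂p = 12(p + 2)(p + 3) = 0 at p ∈ {-3, -2}; ∂L/∂q = -12(q - 1)(q + 1)(q + 4) = 0 at q ∈ {-4, -1, 1}.
The Hessian is diagonal: diag(L_pp, L_qq). Second derivatives: L_pp(-3)=-12, L_pp(-2)=12; L_qq(-4)=-180, L_qq(-1)=72, L_qq(1)=-120.
Local minima occur where both diagonal entries positive: (-2, -1). Count: 1.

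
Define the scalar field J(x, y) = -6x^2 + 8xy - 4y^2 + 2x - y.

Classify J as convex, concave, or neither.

J is quadratic, so its Hessian is the constant matrix H = [[-12, 8], [8, -8]].
det(H) = 32, tr(H) = -20.
det(H) > 0 and tr(H) < 0, so H is negative definite everywhere: concave.

concave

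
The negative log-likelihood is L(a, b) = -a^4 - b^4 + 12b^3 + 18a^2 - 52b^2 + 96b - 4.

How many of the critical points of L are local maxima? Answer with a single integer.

4

L separates as a function of a plus a function of b, so ∇L=0 decouples.
∂L/∂a = -4a(a - 3)(a + 3) = 0 at a ∈ {-3, 0, 3}; ∂L/∂b = -4(b - 4)(b - 3)(b - 2) = 0 at b ∈ {2, 3, 4}.
The Hessian is diagonal: diag(L_aa, L_bb). Second derivatives: L_aa(-3)=-72, L_aa(0)=36, L_aa(3)=-72; L_bb(2)=-8, L_bb(3)=4, L_bb(4)=-8.
Local maxima occur where both diagonal entries negative: (-3, 2), (-3, 4), (3, 2), (3, 4). Count: 4.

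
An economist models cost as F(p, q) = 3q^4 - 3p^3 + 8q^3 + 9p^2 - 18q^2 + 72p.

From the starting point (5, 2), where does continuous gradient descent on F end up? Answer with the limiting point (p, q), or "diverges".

diverges

F is separable, so gradient descent decouples: p follows -∂F/∂p, q follows -∂F/∂q.
∂F/∂p = -9(p - 4)(p + 2); at p=5 this is -63, so p increases.
∂F/∂q = 12q(q - 1)(q + 3); at q=2 this is 120, so q decreases.
The p-coordinate has no critical point in that direction and runs off to infinity.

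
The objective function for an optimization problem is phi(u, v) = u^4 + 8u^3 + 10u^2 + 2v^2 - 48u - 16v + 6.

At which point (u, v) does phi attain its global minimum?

(1, 4)

phi(u,v) separates as P(u) + Q(v) + 6, so its minimum is min P + min Q + 6.
P'(u) = 4(u - 1)(u + 3)(u + 4) vanishes at u ∈ {-4, -3, 1}; Q'(v) = 4v - 16 vanishes at v ∈ {4}.
Local minima of P (where P''>0): P(-4)=96, P(1)=-29. Local minima of Q: Q(4)=-32.
So the global minimum of phi is P(1) + Q(4) + 6 = -29 − 32 + 6 = -55, attained at (1, 4).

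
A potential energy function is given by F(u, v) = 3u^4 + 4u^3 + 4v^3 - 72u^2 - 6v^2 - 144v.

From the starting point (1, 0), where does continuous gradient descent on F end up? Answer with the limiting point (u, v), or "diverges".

(3, 4)

F is separable, so gradient descent decouples: u follows -∂F/∂u, v follows -∂F/∂v.
∂F/∂u = 12u(u - 3)(u + 4); at u=1 this is -120, so u increases.
∂F/∂v = 12(v - 4)(v + 3); at v=0 this is -144, so v increases.
u converges to its nearest critical value 3 (a local min of the u-part); v converges to 4. The iterate converges to (3, 4).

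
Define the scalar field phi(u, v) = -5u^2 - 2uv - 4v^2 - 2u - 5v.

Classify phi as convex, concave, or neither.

phi is quadratic, so its Hessian is the constant matrix H = [[-10, -2], [-2, -8]].
det(H) = 76, tr(H) = -18.
det(H) > 0 and tr(H) < 0, so H is negative definite everywhere: concave.

concave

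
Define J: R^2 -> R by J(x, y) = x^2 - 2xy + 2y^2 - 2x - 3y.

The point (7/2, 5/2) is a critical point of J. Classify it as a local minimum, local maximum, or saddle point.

The Hessian of J is constant: H = [[2, -2], [-2, 4]].
det(H) = 2·4 − (-2)² = 4.
det(H) > 0 and tr(H) = 6 > 0, so H is positive definite and the point is a local minimum.

local minimum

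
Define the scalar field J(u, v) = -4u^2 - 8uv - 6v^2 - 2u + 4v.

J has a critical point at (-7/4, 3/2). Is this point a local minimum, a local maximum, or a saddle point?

The Hessian of J is constant: H = [[-8, -8], [-8, -12]].
det(H) = (-8)·(-12) − (-8)² = 32.
det(H) > 0 and tr(H) = -20 < 0, so H is negative definite and the point is a local maximum.

local maximum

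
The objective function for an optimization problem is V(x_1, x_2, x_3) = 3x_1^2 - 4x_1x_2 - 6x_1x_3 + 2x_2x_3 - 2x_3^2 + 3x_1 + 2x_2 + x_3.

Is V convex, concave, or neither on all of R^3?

neither

V is quadratic, so its Hessian is the constant matrix H = [[6, -4, -6], [-4, 0, 2], [-6, 2, -4]].
Leading principal minors: 6, -16, 136.
Neither pattern holds ⇒ H is indefinite ⇒ neither convex nor concave.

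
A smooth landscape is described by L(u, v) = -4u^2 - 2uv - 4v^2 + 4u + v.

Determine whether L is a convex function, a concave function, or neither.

L is quadratic, so its Hessian is the constant matrix H = [[-8, -2], [-2, -8]].
det(H) = 60, tr(H) = -16.
det(H) > 0 and tr(H) < 0, so H is negative definite everywhere: concave.

concave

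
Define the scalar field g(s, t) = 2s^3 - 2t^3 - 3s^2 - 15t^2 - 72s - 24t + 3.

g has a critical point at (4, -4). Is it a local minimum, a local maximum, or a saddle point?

The mixed partial ∂²g/∂s∂t is 0, so the Hessian at any point is diag(g_ss, g_tt) = diag(6(2s - 1), -6(2t + 5)).
At (4, -4): H = diag(42, 18).
Both eigenvalues are positive, so H is positive definite: a local minimum.

local minimum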